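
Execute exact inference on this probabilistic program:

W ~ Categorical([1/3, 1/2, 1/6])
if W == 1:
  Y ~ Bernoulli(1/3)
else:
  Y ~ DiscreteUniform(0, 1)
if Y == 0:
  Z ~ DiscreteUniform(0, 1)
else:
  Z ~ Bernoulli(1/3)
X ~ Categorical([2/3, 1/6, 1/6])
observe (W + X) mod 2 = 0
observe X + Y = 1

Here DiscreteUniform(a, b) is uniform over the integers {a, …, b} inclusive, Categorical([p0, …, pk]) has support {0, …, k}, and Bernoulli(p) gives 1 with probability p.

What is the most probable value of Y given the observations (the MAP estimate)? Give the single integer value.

argmax_v P(Y = v | obs) = 1

Enumerate traces; 6 have nonzero weight after conditioning:
  (W=0, Y=1, Z=0, X=0) weight 2/27
  (W=0, Y=1, Z=1, X=0) weight 1/27
  (W=1, Y=0, Z=0, X=1) weight 1/36
  (W=1, Y=0, Z=1, X=1) weight 1/36
  (W=2, Y=1, Z=0, X=0) weight 1/27
  (W=2, Y=1, Z=1, X=0) weight 1/54
Group by Y:
  weight(Y=0) = 1/18
  weight(Y=1) = 1/6
Total weight = 1/18 + 1/6 = 2/9
P(Y=0 | obs) = 1/18 / 2/9 = 1/4
P(Y=1 | obs) = 1/6 / 2/9 = 3/4
argmax = 1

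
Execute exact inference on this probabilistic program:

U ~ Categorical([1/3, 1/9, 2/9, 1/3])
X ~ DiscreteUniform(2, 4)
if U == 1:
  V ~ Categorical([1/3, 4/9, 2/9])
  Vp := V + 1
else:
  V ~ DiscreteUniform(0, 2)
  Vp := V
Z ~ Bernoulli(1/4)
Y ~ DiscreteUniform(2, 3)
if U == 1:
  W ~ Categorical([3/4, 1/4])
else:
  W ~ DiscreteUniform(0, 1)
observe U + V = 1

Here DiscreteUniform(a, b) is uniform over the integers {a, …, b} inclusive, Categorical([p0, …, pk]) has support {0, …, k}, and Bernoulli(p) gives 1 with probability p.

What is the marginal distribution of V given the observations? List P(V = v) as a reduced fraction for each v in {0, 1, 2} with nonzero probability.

Enumerate traces; 48 have nonzero weight after conditioning:
  (U=0, X=2, V=1, Z=0, Y=2, W=0) weight 1/144
  (U=0, X=2, V=1, Z=0, Y=2, W=1) weight 1/144
  (U=0, X=2, V=1, Z=0, Y=3, W=0) weight 1/144
  (U=0, X=2, V=1, Z=0, Y=3, W=1) weight 1/144
  (U=0, X=2, V=1, Z=1, Y=2, W=0) weight 1/432
  (U=0, X=2, V=1, Z=1, Y=2, W=1) weight 1/432
  (U=0, X=2, V=1, Z=1, Y=3, W=0) weight 1/432
  (U=0, X=2, V=1, Z=1, Y=3, W=1) weight 1/432
  (U=1, X=2, V=0, Z=0, Y=2, W=0) weight 1/288
  … 39 more
Group by V:
  weight(V=0) = 1/27
  weight(V=1) = 1/9
Total weight = 1/27 + 1/9 = 4/27
P(V=0 | obs) = 1/27 / 4/27 = 1/4
P(V=1 | obs) = 1/9 / 4/27 = 3/4

P(V=0) = 1/4, P(V=1) = 3/4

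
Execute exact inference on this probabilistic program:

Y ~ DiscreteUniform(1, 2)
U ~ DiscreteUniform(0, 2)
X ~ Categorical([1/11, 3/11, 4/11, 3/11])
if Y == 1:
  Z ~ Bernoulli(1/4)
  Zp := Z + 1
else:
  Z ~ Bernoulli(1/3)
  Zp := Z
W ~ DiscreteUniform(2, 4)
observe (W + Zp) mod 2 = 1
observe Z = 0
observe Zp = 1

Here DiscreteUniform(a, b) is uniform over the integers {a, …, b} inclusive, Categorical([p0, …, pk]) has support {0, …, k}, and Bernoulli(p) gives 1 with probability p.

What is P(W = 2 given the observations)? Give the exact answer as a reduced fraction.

P(W = 2 | obs) = 1/2

Enumerate traces; 24 have nonzero weight after conditioning:
  (Y=1, U=0, X=0, Z=0, W=2) weight 1/264
  (Y=1, U=0, X=0, Z=0, W=4) weight 1/264
  (Y=1, U=0, X=1, Z=0, W=2) weight 1/88
  (Y=1, U=0, X=1, Z=0, W=4) weight 1/88
  (Y=1, U=0, X=2, Z=0, W=2) weight 1/66
  (Y=1, U=0, X=2, Z=0, W=4) weight 1/66
  (Y=1, U=0, X=3, Z=0, W=2) weight 1/88
  (Y=1, U=0, X=3, Z=0, W=4) weight 1/88
  … 16 more
Group by W:
  weight(W=2) = 1/8
  weight(W=4) = 1/8
Total weight = 1/8 + 1/8 = 1/4
P(W=2 | obs) = 1/8 / 1/4 = 1/2
P(W=4 | obs) = 1/8 / 1/4 = 1/2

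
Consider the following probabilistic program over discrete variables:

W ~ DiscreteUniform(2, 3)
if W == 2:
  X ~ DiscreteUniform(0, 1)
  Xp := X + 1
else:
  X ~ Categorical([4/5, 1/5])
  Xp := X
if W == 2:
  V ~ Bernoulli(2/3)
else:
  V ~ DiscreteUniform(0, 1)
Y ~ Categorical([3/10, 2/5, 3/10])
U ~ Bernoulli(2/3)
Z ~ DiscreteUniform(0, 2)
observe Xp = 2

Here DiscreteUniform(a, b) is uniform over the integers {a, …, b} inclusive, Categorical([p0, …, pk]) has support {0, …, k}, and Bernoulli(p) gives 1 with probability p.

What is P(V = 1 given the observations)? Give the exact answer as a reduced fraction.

P(V = 1 | obs) = 2/3

Enumerate traces; 36 have nonzero weight after conditioning:
  (W=2, X=1, V=0, Y=0, U=0, Z=0) weight 1/360
  (W=2, X=1, V=0, Y=0, U=0, Z=1) weight 1/360
  (W=2, X=1, V=0, Y=0, U=0, Z=2) weight 1/360
  (W=2, X=1, V=0, Y=0, U=1, Z=0) weight 1/180
  (W=2, X=1, V=0, Y=0, U=1, Z=1) weight 1/180
  (W=2, X=1, V=0, Y=0, U=1, Z=2) weight 1/180
  (W=2, X=1, V=0, Y=1, U=0, Z=0) weight 1/270
  (W=2, X=1, V=0, Y=1, U=0, Z=1) weight 1/270
  (W=2, X=1, V=1, Y=0, U=0, Z=0) weight 1/180
  … 27 more
Group by V:
  weight(V=0) = 1/12
  weight(V=1) = 1/6
Total weight = 1/12 + 1/6 = 1/4
P(V=0 | obs) = 1/12 / 1/4 = 1/3
P(V=1 | obs) = 1/6 / 1/4 = 2/3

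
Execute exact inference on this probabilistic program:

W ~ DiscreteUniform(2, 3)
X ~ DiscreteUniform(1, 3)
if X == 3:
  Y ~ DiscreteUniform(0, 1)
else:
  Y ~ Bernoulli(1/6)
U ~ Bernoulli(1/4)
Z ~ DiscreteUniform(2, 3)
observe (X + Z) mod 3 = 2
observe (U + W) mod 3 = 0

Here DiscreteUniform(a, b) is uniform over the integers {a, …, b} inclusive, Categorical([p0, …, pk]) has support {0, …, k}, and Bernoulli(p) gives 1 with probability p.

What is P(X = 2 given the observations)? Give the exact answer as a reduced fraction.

Enumerate traces; 8 have nonzero weight after conditioning:
  (W=2, X=2, Y=0, U=1, Z=3) weight 5/288
  (W=2, X=2, Y=1, U=1, Z=3) weight 1/288
  (W=2, X=3, Y=0, U=1, Z=2) weight 1/96
  (W=2, X=3, Y=1, U=1, Z=2) weight 1/96
  (W=3, X=2, Y=0, U=0, Z=3) weight 5/96
  (W=3, X=2, Y=1, U=0, Z=3) weight 1/96
  (W=3, X=3, Y=0, U=0, Z=2) weight 1/32
  (W=3, X=3, Y=1, U=0, Z=2) weight 1/32
Group by X:
  weight(X=2) = 1/12
  weight(X=3) = 1/12
Total weight = 1/12 + 1/12 = 1/6
P(X=2 | obs) = 1/12 / 1/6 = 1/2
P(X=3 | obs) = 1/12 / 1/6 = 1/2

P(X = 2 | obs) = 1/2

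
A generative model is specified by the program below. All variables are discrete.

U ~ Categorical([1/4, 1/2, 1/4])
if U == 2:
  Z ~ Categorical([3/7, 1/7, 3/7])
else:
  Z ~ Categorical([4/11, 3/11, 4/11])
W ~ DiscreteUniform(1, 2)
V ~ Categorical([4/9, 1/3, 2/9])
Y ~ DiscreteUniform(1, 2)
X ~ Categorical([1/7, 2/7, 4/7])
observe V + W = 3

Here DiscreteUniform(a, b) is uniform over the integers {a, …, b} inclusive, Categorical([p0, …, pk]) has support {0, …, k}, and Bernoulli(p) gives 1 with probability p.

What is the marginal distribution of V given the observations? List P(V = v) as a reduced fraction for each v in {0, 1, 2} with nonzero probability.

Enumerate traces; 108 have nonzero weight after conditioning:
  (U=0, Z=0, W=1, V=2, Y=1, X=0) weight 1/1386
  (U=0, Z=0, W=1, V=2, Y=1, X=1) weight 1/693
  (U=0, Z=0, W=1, V=2, Y=1, X=2) weight 2/693
  (U=0, Z=0, W=1, V=2, Y=2, X=0) weight 1/1386
  (U=0, Z=0, W=1, V=2, Y=2, X=1) weight 1/693
  (U=0, Z=0, W=1, V=2, Y=2, X=2) weight 2/693
  (U=0, Z=0, W=2, V=1, Y=1, X=0) weight 1/924
  (U=0, Z=0, W=2, V=1, Y=1, X=1) weight 1/462
  … 100 more
Group by V:
  weight(V=1) = 1/6
  weight(V=2) = 1/9
Total weight = 1/6 + 1/9 = 5/18
P(V=1 | obs) = 1/6 / 5/18 = 3/5
P(V=2 | obs) = 1/9 / 5/18 = 2/5

P(V=1) = 3/5, P(V=2) = 2/5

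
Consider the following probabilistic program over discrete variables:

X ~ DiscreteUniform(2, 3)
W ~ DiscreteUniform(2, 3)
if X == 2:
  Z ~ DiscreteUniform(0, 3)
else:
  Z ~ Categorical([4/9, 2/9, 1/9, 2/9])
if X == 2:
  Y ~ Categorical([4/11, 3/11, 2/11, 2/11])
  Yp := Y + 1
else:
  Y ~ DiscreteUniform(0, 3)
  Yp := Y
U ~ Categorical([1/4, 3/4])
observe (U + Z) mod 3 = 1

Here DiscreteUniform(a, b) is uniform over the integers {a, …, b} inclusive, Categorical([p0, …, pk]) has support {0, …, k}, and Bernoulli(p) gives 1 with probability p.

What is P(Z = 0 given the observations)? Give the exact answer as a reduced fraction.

P(Z = 0 | obs) = 75/143

Enumerate traces; 48 have nonzero weight after conditioning:
  (X=2, W=2, Z=0, Y=0, U=1) weight 3/176
  (X=2, W=2, Z=0, Y=1, U=1) weight 9/704
  (X=2, W=2, Z=0, Y=2, U=1) weight 3/352
  (X=2, W=2, Z=0, Y=3, U=1) weight 3/352
  (X=2, W=2, Z=1, Y=0, U=0) weight 1/176
  (X=2, W=2, Z=1, Y=1, U=0) weight 3/704
  (X=2, W=2, Z=1, Y=2, U=0) weight 1/352
  (X=2, W=2, Z=1, Y=3, U=0) weight 1/352
  (X=2, W=2, Z=3, Y=0, U=1) weight 3/176
  … 39 more
Group by Z:
  weight(Z=0) = 25/96
  weight(Z=1) = 17/288
  weight(Z=3) = 17/96
Total weight = 25/96 + 17/288 + 17/96 = 143/288
P(Z=0 | obs) = 25/96 / 143/288 = 75/143
P(Z=1 | obs) = 17/288 / 143/288 = 17/143
P(Z=3 | obs) = 17/96 / 143/288 = 51/143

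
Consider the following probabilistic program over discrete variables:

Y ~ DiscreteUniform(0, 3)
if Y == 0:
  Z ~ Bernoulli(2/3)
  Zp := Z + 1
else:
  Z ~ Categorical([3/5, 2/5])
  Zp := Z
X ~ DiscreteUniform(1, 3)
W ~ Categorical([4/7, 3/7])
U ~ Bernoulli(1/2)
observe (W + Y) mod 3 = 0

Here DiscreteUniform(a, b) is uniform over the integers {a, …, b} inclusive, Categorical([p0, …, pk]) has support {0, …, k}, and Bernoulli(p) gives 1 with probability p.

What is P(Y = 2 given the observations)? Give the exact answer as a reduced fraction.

Enumerate traces; 36 have nonzero weight after conditioning:
  (Y=0, Z=0, X=1, W=0, U=0) weight 1/126
  (Y=0, Z=0, X=1, W=0, U=1) weight 1/126
  (Y=0, Z=0, X=2, W=0, U=0) weight 1/126
  (Y=0, Z=0, X=2, W=0, U=1) weight 1/126
  (Y=0, Z=0, X=3, W=0, U=0) weight 1/126
  (Y=0, Z=0, X=3, W=0, U=1) weight 1/126
  (Y=0, Z=1, X=1, W=0, U=0) weight 1/63
  (Y=0, Z=1, X=1, W=0, U=1) weight 1/63
  (Y=2, Z=0, X=1, W=1, U=0) weight 3/280
  (Y=3, Z=0, X=1, W=0, U=0) weight 1/70
  … 26 more
Group by Y:
  weight(Y=0) = 1/7
  weight(Y=2) = 3/28
  weight(Y=3) = 1/7
Total weight = 1/7 + 3/28 + 1/7 = 11/28
P(Y=0 | obs) = 1/7 / 11/28 = 4/11
P(Y=2 | obs) = 3/28 / 11/28 = 3/11
P(Y=3 | obs) = 1/7 / 11/28 = 4/11

P(Y = 2 | obs) = 3/11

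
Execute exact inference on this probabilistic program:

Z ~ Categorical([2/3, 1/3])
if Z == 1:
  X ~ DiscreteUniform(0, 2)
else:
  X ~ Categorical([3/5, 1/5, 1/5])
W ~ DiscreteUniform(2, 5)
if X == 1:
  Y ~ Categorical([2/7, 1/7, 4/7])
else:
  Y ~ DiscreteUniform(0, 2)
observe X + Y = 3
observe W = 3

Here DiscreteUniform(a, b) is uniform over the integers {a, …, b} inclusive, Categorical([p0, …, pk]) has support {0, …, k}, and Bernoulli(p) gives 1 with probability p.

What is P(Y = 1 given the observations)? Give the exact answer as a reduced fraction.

Enumerate traces; 4 have nonzero weight after conditioning:
  (Z=0, X=1, W=3, Y=2) weight 2/105
  (Z=0, X=2, W=3, Y=1) weight 1/90
  (Z=1, X=1, W=3, Y=2) weight 1/63
  (Z=1, X=2, W=3, Y=1) weight 1/108
Group by Y:
  weight(Y=1) = 11/540
  weight(Y=2) = 11/315
Total weight = 11/540 + 11/315 = 209/3780
P(Y=1 | obs) = 11/540 / 209/3780 = 7/19
P(Y=2 | obs) = 11/315 / 209/3780 = 12/19

P(Y = 1 | obs) = 7/19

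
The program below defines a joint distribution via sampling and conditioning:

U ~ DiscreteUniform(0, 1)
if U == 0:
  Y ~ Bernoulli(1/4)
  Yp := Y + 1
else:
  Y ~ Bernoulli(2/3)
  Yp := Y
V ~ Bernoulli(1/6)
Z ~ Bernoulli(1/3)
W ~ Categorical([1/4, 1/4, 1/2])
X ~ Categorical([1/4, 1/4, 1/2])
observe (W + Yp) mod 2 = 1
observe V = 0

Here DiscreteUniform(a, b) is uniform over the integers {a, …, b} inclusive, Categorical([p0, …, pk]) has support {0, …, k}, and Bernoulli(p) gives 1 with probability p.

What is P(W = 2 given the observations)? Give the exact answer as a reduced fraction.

P(W = 2 | obs) = 17/29

Enumerate traces; 36 have nonzero weight after conditioning:
  (U=0, Y=0, V=0, Z=0, W=0, X=0) weight 5/384
  (U=0, Y=0, V=0, Z=0, W=0, X=1) weight 5/384
  (U=0, Y=0, V=0, Z=0, W=0, X=2) weight 5/192
  (U=0, Y=0, V=0, Z=0, W=2, X=0) weight 5/192
  (U=0, Y=0, V=0, Z=0, W=2, X=1) weight 5/192
  (U=0, Y=0, V=0, Z=0, W=2, X=2) weight 5/96
  (U=0, Y=0, V=0, Z=1, W=0, X=0) weight 5/768
  (U=0, Y=0, V=0, Z=1, W=0, X=1) weight 5/768
  (U=0, Y=1, V=0, Z=0, W=1, X=0) weight 5/1152
  … 27 more
Group by W:
  weight(W=0) = 85/576
  weight(W=1) = 35/576
  weight(W=2) = 85/288
Total weight = 85/576 + 35/576 + 85/288 = 145/288
P(W=0 | obs) = 85/576 / 145/288 = 17/58
P(W=1 | obs) = 35/576 / 145/288 = 7/58
P(W=2 | obs) = 85/288 / 145/288 = 17/29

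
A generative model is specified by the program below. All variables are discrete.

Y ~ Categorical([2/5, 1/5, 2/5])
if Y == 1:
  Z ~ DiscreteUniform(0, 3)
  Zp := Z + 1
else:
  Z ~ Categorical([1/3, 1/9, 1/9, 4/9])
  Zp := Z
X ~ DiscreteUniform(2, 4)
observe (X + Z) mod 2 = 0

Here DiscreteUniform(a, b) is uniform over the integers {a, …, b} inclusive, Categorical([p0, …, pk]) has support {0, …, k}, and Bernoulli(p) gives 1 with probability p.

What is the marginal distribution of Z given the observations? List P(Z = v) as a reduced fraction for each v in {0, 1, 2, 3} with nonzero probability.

Enumerate traces; 18 have nonzero weight after conditioning:
  (Y=0, Z=0, X=2) weight 2/45
  (Y=0, Z=0, X=4) weight 2/45
  (Y=0, Z=1, X=3) weight 2/135
  (Y=0, Z=2, X=2) weight 2/135
  (Y=0, Z=2, X=4) weight 2/135
  (Y=0, Z=3, X=3) weight 8/135
  (Y=1, Z=0, X=2) weight 1/60
  (Y=1, Z=0, X=4) weight 1/60
  … 10 more
Group by Z:
  weight(Z=0) = 19/90
  weight(Z=1) = 5/108
  weight(Z=2) = 5/54
  weight(Z=3) = 73/540
Total weight = 19/90 + 5/108 + 5/54 + 73/540 = 131/270
P(Z=0 | obs) = 19/90 / 131/270 = 57/131
P(Z=1 | obs) = 5/108 / 131/270 = 25/262
P(Z=2 | obs) = 5/54 / 131/270 = 25/131
P(Z=3 | obs) = 73/540 / 131/270 = 73/262

P(Z=0) = 57/131, P(Z=1) = 25/262, P(Z=2) = 25/131, P(Z=3) = 73/262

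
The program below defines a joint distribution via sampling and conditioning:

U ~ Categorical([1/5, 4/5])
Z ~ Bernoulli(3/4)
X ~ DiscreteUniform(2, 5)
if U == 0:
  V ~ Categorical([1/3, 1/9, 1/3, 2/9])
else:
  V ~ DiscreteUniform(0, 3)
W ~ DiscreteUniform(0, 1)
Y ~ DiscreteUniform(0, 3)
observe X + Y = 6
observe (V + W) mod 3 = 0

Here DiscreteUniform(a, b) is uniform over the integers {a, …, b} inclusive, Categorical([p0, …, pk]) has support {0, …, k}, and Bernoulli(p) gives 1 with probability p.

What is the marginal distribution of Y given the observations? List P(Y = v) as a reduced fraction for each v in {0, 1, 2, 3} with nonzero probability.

P(Y=1) = 1/3, P(Y=2) = 1/3, P(Y=3) = 1/3

Enumerate traces; 36 have nonzero weight after conditioning:
  (U=0, Z=0, X=3, V=0, W=0, Y=3) weight 1/1920
  (U=0, Z=0, X=3, V=2, W=1, Y=3) weight 1/1920
  (U=0, Z=0, X=3, V=3, W=0, Y=3) weight 1/2880
  (U=0, Z=0, X=4, V=0, W=0, Y=2) weight 1/1920
  (U=0, Z=0, X=4, V=2, W=1, Y=2) weight 1/1920
  (U=0, Z=0, X=4, V=3, W=0, Y=2) weight 1/2880
  (U=0, Z=0, X=5, V=0, W=0, Y=1) weight 1/1920
  (U=0, Z=0, X=5, V=2, W=1, Y=1) weight 1/1920
  … 28 more
Group by Y:
  weight(Y=1) = 7/288
  weight(Y=2) = 7/288
  weight(Y=3) = 7/288
Total weight = 7/288 + 7/288 + 7/288 = 7/96
P(Y=1 | obs) = 7/288 / 7/96 = 1/3
P(Y=2 | obs) = 7/288 / 7/96 = 1/3
P(Y=3 | obs) = 7/288 / 7/96 = 1/3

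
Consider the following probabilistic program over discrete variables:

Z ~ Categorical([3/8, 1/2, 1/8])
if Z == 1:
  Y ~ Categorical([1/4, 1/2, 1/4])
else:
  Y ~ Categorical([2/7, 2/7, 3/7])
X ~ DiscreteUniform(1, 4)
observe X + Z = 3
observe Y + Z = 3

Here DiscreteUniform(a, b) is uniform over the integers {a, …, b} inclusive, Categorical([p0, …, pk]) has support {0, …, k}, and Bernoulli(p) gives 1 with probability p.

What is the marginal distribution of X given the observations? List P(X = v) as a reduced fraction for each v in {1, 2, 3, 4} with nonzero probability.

Enumerate traces; 2 have nonzero weight after conditioning:
  (Z=1, Y=2, X=2) weight 1/32
  (Z=2, Y=1, X=1) weight 1/112
Group by X:
  weight(X=1) = 1/112
  weight(X=2) = 1/32
Total weight = 1/112 + 1/32 = 9/224
P(X=1 | obs) = 1/112 / 9/224 = 2/9
P(X=2 | obs) = 1/32 / 9/224 = 7/9

P(X=1) = 2/9, P(X=2) = 7/9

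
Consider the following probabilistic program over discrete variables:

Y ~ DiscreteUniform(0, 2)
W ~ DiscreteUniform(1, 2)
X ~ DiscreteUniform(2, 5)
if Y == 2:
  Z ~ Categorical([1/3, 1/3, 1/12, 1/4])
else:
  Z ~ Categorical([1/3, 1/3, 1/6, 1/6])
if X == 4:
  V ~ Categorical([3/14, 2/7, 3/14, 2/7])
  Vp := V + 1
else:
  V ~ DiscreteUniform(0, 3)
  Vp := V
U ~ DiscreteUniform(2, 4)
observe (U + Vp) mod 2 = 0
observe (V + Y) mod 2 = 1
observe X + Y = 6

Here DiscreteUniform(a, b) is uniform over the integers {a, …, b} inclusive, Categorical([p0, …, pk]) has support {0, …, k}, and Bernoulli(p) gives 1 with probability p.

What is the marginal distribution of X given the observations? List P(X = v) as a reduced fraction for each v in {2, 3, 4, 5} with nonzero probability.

P(X=4) = 8/15, P(X=5) = 7/15

Enumerate traces; 64 have nonzero weight after conditioning:
  (Y=1, W=1, X=5, Z=0, V=0, U=2) weight 1/864
  (Y=1, W=1, X=5, Z=0, V=0, U=4) weight 1/864
  (Y=1, W=1, X=5, Z=0, V=2, U=2) weight 1/864
  (Y=1, W=1, X=5, Z=0, V=2, U=4) weight 1/864
  (Y=1, W=1, X=5, Z=1, V=0, U=2) weight 1/864
  (Y=1, W=1, X=5, Z=1, V=0, U=4) weight 1/864
  (Y=1, W=1, X=5, Z=1, V=2, U=2) weight 1/864
  (Y=1, W=1, X=5, Z=1, V=2, U=4) weight 1/864
  (Y=2, W=1, X=4, Z=0, V=1, U=2) weight 1/756
  … 55 more
Group by X:
  weight(X=4) = 2/63
  weight(X=5) = 1/36
Total weight = 2/63 + 1/36 = 5/84
P(X=4 | obs) = 2/63 / 5/84 = 8/15
P(X=5 | obs) = 1/36 / 5/84 = 7/15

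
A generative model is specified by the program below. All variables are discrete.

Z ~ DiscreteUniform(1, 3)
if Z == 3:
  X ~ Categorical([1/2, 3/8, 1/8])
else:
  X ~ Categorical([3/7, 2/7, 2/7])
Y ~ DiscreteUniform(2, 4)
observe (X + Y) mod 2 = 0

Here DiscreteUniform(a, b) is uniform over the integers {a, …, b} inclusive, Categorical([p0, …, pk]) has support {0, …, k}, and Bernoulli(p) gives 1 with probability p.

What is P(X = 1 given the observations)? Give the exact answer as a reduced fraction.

P(X = 1 | obs) = 53/283

Enumerate traces; 15 have nonzero weight after conditioning:
  (Z=1, X=0, Y=2) weight 1/21
  (Z=1, X=0, Y=4) weight 1/21
  (Z=1, X=1, Y=3) weight 2/63
  (Z=1, X=2, Y=2) weight 2/63
  (Z=1, X=2, Y=4) weight 2/63
  (Z=2, X=0, Y=2) weight 1/21
  (Z=2, X=0, Y=4) weight 1/21
  (Z=2, X=1, Y=3) weight 2/63
  … 7 more
Group by X:
  weight(X=0) = 19/63
  weight(X=1) = 53/504
  weight(X=2) = 13/84
Total weight = 19/63 + 53/504 + 13/84 = 283/504
P(X=0 | obs) = 19/63 / 283/504 = 152/283
P(X=1 | obs) = 53/504 / 283/504 = 53/283
P(X=2 | obs) = 13/84 / 283/504 = 78/283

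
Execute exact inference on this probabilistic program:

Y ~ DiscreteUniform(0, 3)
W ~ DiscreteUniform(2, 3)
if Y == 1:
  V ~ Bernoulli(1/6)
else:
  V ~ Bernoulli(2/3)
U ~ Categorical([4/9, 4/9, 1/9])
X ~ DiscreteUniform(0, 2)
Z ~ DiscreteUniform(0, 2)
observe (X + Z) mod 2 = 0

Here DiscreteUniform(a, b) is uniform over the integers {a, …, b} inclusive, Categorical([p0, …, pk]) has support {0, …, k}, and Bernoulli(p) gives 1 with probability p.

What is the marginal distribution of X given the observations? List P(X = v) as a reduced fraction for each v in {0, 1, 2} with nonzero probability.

Enumerate traces; 240 have nonzero weight after conditioning:
  (Y=0, W=2, V=0, U=0, X=0, Z=0) weight 1/486
  (Y=0, W=2, V=0, U=0, X=0, Z=2) weight 1/486
  (Y=0, W=2, V=0, U=0, X=1, Z=1) weight 1/486
  (Y=0, W=2, V=0, U=0, X=2, Z=0) weight 1/486
  (Y=0, W=2, V=0, U=0, X=2, Z=2) weight 1/486
  (Y=0, W=2, V=0, U=1, X=0, Z=0) weight 1/486
  (Y=0, W=2, V=0, U=1, X=0, Z=2) weight 1/486
  (Y=0, W=2, V=0, U=1, X=1, Z=1) weight 1/486
  … 232 more
Group by X:
  weight(X=0) = 2/9
  weight(X=1) = 1/9
  weight(X=2) = 2/9
Total weight = 2/9 + 1/9 + 2/9 = 5/9
P(X=0 | obs) = 2/9 / 5/9 = 2/5
P(X=1 | obs) = 1/9 / 5/9 = 1/5
P(X=2 | obs) = 2/9 / 5/9 = 2/5

P(X=0) = 2/5, P(X=1) = 1/5, P(X=2) = 2/5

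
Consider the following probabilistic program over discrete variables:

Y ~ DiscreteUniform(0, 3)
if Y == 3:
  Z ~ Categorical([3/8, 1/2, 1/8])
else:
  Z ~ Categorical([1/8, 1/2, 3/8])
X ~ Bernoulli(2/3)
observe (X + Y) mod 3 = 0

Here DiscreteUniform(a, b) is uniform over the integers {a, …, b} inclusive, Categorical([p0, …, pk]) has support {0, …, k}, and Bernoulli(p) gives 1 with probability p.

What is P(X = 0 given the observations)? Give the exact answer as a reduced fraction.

Enumerate traces; 9 have nonzero weight after conditioning:
  (Y=0, Z=0, X=0) weight 1/96
  (Y=0, Z=1, X=0) weight 1/24
  (Y=0, Z=2, X=0) weight 1/32
  (Y=2, Z=0, X=1) weight 1/48
  (Y=2, Z=1, X=1) weight 1/12
  (Y=2, Z=2, X=1) weight 1/16
  (Y=3, Z=0, X=0) weight 1/32
  (Y=3, Z=1, X=0) weight 1/24
  … 1 more
Group by X:
  weight(X=0) = 1/6
  weight(X=1) = 1/6
Total weight = 1/6 + 1/6 = 1/3
P(X=0 | obs) = 1/6 / 1/3 = 1/2
P(X=1 | obs) = 1/6 / 1/3 = 1/2

P(X = 0 | obs) = 1/2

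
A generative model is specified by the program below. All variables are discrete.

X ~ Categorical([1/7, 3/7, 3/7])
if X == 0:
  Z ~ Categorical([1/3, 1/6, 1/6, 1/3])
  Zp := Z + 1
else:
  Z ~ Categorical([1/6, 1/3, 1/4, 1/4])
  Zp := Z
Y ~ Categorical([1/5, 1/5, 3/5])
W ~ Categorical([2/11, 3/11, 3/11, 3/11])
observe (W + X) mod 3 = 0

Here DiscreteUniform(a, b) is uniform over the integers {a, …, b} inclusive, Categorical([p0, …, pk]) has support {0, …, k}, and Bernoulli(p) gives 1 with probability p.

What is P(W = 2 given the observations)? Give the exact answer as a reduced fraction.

P(W = 2 | obs) = 9/23

Enumerate traces; 48 have nonzero weight after conditioning:
  (X=0, Z=0, Y=0, W=0) weight 2/1155
  (X=0, Z=0, Y=0, W=3) weight 1/385
  (X=0, Z=0, Y=1, W=0) weight 2/1155
  (X=0, Z=0, Y=1, W=3) weight 1/385
  (X=0, Z=0, Y=2, W=0) weight 2/385
  (X=0, Z=0, Y=2, W=3) weight 3/385
  (X=0, Z=1, Y=0, W=0) weight 1/1155
  (X=0, Z=1, Y=0, W=3) weight 1/770
  (X=1, Z=0, Y=0, W=2) weight 3/770
  (X=2, Z=0, Y=0, W=1) weight 3/770
  … 38 more
Group by W:
  weight(W=0) = 2/77
  weight(W=1) = 9/77
  weight(W=2) = 9/77
  weight(W=3) = 3/77
Total weight = 2/77 + 9/77 + 9/77 + 3/77 = 23/77
P(W=0 | obs) = 2/77 / 23/77 = 2/23
P(W=1 | obs) = 9/77 / 23/77 = 9/23
P(W=2 | obs) = 9/77 / 23/77 = 9/23
P(W=3 | obs) = 3/77 / 23/77 = 3/23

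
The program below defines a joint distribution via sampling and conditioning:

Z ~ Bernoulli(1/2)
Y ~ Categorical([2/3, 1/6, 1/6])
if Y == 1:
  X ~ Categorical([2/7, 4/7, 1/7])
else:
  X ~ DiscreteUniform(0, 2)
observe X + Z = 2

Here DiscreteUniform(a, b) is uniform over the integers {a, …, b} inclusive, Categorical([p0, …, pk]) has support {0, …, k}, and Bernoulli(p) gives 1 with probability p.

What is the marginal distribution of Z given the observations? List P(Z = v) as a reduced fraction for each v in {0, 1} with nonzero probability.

Enumerate traces; 6 have nonzero weight after conditioning:
  (Z=0, Y=0, X=2) weight 1/9
  (Z=0, Y=1, X=2) weight 1/84
  (Z=0, Y=2, X=2) weight 1/36
  (Z=1, Y=0, X=1) weight 1/9
  (Z=1, Y=1, X=1) weight 1/21
  (Z=1, Y=2, X=1) weight 1/36
Group by Z:
  weight(Z=0) = 19/126
  weight(Z=1) = 47/252
Total weight = 19/126 + 47/252 = 85/252
P(Z=0 | obs) = 19/126 / 85/252 = 38/85
P(Z=1 | obs) = 47/252 / 85/252 = 47/85

P(Z=0) = 38/85, P(Z=1) = 47/85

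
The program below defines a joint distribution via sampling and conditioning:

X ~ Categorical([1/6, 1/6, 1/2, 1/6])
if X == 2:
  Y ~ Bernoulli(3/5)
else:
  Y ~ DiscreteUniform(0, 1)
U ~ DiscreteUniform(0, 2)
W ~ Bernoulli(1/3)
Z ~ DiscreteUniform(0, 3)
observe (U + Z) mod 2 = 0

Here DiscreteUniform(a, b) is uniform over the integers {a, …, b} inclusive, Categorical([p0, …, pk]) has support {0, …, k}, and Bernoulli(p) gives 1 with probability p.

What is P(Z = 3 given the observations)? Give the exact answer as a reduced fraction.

P(Z = 3 | obs) = 1/6

Enumerate traces; 96 have nonzero weight after conditioning:
  (X=0, Y=0, U=0, W=0, Z=0) weight 1/216
  (X=0, Y=0, U=0, W=0, Z=2) weight 1/216
  (X=0, Y=0, U=0, W=1, Z=0) weight 1/432
  (X=0, Y=0, U=0, W=1, Z=2) weight 1/432
  (X=0, Y=0, U=1, W=0, Z=1) weight 1/216
  (X=0, Y=0, U=1, W=0, Z=3) weight 1/216
  (X=0, Y=0, U=1, W=1, Z=1) weight 1/432
  (X=0, Y=0, U=1, W=1, Z=3) weight 1/432
  … 88 more
Group by Z:
  weight(Z=0) = 1/6
  weight(Z=1) = 1/12
  weight(Z=2) = 1/6
  weight(Z=3) = 1/12
Total weight = 1/6 + 1/12 + 1/6 + 1/12 = 1/2
P(Z=0 | obs) = 1/6 / 1/2 = 1/3
P(Z=1 | obs) = 1/12 / 1/2 = 1/6
P(Z=2 | obs) = 1/6 / 1/2 = 1/3
P(Z=3 | obs) = 1/12 / 1/2 = 1/6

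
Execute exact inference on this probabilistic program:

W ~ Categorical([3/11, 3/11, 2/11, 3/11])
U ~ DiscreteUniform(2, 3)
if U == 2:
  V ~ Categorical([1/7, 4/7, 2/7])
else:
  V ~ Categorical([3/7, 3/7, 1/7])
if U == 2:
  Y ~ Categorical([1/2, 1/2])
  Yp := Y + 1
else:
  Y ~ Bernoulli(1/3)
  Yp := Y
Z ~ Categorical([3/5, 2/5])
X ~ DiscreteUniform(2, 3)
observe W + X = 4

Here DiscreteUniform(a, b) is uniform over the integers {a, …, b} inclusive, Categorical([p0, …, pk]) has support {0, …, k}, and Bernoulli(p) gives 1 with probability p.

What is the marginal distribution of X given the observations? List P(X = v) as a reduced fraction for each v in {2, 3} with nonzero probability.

Enumerate traces; 48 have nonzero weight after conditioning:
  (W=1, U=2, V=0, Y=0, Z=0, X=3) weight 9/3080
  (W=1, U=2, V=0, Y=0, Z=1, X=3) weight 3/1540
  (W=1, U=2, V=0, Y=1, Z=0, X=3) weight 9/3080
  (W=1, U=2, V=0, Y=1, Z=1, X=3) weight 3/1540
  (W=1, U=2, V=1, Y=0, Z=0, X=3) weight 9/770
  (W=1, U=2, V=1, Y=0, Z=1, X=3) weight 3/385
  (W=1, U=2, V=1, Y=1, Z=0, X=3) weight 9/770
  (W=1, U=2, V=1, Y=1, Z=1, X=3) weight 3/385
  (W=2, U=2, V=0, Y=0, Z=0, X=2) weight 3/1540
  … 39 more
Group by X:
  weight(X=2) = 1/11
  weight(X=3) = 3/22
Total weight = 1/11 + 3/22 = 5/22
P(X=2 | obs) = 1/11 / 5/22 = 2/5
P(X=3 | obs) = 3/22 / 5/22 = 3/5

P(X=2) = 2/5, P(X=3) = 3/5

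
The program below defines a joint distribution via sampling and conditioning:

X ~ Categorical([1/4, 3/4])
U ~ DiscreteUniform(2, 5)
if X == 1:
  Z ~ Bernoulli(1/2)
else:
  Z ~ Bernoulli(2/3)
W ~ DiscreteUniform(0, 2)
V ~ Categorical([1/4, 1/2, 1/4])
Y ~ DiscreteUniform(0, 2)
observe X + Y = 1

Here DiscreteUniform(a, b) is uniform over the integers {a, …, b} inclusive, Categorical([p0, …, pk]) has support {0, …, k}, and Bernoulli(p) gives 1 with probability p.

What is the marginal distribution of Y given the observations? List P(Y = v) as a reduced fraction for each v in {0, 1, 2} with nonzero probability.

P(Y=0) = 3/4, P(Y=1) = 1/4

Enumerate traces; 144 have nonzero weight after conditioning:
  (X=0, U=2, Z=0, W=0, V=0, Y=1) weight 1/1728
  (X=0, U=2, Z=0, W=0, V=1, Y=1) weight 1/864
  (X=0, U=2, Z=0, W=0, V=2, Y=1) weight 1/1728
  (X=0, U=2, Z=0, W=1, V=0, Y=1) weight 1/1728
  (X=0, U=2, Z=0, W=1, V=1, Y=1) weight 1/864
  (X=0, U=2, Z=0, W=1, V=2, Y=1) weight 1/1728
  (X=0, U=2, Z=0, W=2, V=0, Y=1) weight 1/1728
  (X=0, U=2, Z=0, W=2, V=1, Y=1) weight 1/864
  (X=1, U=2, Z=0, W=0, V=0, Y=0) weight 1/384
  … 135 more
Group by Y:
  weight(Y=0) = 1/4
  weight(Y=1) = 1/12
Total weight = 1/4 + 1/12 = 1/3
P(Y=0 | obs) = 1/4 / 1/3 = 3/4
P(Y=1 | obs) = 1/12 / 1/3 = 1/4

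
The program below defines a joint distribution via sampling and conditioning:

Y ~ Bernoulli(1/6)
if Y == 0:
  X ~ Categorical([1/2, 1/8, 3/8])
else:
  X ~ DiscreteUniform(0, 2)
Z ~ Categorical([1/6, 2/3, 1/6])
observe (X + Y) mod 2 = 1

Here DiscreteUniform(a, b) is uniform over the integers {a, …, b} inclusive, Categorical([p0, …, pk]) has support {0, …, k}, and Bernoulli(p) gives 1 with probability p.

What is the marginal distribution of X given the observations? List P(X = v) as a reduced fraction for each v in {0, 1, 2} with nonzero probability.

Enumerate traces; 9 have nonzero weight after conditioning:
  (Y=0, X=1, Z=0) weight 5/288
  (Y=0, X=1, Z=1) weight 5/72
  (Y=0, X=1, Z=2) weight 5/288
  (Y=1, X=0, Z=0) weight 1/108
  (Y=1, X=0, Z=1) weight 1/27
  (Y=1, X=0, Z=2) weight 1/108
  (Y=1, X=2, Z=0) weight 1/108
  (Y=1, X=2, Z=1) weight 1/27
  … 1 more
Group by X:
  weight(X=0) = 1/18
  weight(X=1) = 5/48
  weight(X=2) = 1/18
Total weight = 1/18 + 5/48 + 1/18 = 31/144
P(X=0 | obs) = 1/18 / 31/144 = 8/31
P(X=1 | obs) = 5/48 / 31/144 = 15/31
P(X=2 | obs) = 1/18 / 31/144 = 8/31

P(X=0) = 8/31, P(X=1) = 15/31, P(X=2) = 8/31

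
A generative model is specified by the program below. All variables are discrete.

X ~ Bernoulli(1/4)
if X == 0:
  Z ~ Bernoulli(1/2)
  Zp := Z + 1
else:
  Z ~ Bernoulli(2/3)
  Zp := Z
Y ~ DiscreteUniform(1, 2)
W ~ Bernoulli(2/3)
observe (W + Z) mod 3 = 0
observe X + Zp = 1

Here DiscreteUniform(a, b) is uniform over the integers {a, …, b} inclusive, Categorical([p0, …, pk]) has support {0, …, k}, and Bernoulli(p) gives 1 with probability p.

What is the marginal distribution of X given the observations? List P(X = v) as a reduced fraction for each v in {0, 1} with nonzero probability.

P(X=0) = 9/11, P(X=1) = 2/11

Enumerate traces; 4 have nonzero weight after conditioning:
  (X=0, Z=0, Y=1, W=0) weight 1/16
  (X=0, Z=0, Y=2, W=0) weight 1/16
  (X=1, Z=0, Y=1, W=0) weight 1/72
  (X=1, Z=0, Y=2, W=0) weight 1/72
Group by X:
  weight(X=0) = 1/8
  weight(X=1) = 1/36
Total weight = 1/8 + 1/36 = 11/72
P(X=0 | obs) = 1/8 / 11/72 = 9/11
P(X=1 | obs) = 1/36 / 11/72 = 2/11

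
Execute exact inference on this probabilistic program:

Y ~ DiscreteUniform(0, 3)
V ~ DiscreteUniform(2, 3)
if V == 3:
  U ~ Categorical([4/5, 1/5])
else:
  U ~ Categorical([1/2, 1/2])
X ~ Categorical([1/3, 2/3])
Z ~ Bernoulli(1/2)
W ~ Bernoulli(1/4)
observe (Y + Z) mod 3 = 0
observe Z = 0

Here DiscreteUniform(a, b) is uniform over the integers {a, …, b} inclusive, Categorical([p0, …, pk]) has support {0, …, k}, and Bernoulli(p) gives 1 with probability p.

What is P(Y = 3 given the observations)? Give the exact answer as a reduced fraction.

Enumerate traces; 32 have nonzero weight after conditioning:
  (Y=0, V=2, U=0, X=0, Z=0, W=0) weight 1/128
  (Y=0, V=2, U=0, X=0, Z=0, W=1) weight 1/384
  (Y=0, V=2, U=0, X=1, Z=0, W=0) weight 1/64
  (Y=0, V=2, U=0, X=1, Z=0, W=1) weight 1/192
  (Y=0, V=2, U=1, X=0, Z=0, W=0) weight 1/128
  (Y=0, V=2, U=1, X=0, Z=0, W=1) weight 1/384
  (Y=0, V=2, U=1, X=1, Z=0, W=0) weight 1/64
  (Y=0, V=2, U=1, X=1, Z=0, W=1) weight 1/192
  (Y=3, V=2, U=0, X=0, Z=0, W=0) weight 1/128
  … 23 more
Group by Y:
  weight(Y=0) = 1/8
  weight(Y=3) = 1/8
Total weight = 1/8 + 1/8 = 1/4
P(Y=0 | obs) = 1/8 / 1/4 = 1/2
P(Y=3 | obs) = 1/8 / 1/4 = 1/2

P(Y = 3 | obs) = 1/2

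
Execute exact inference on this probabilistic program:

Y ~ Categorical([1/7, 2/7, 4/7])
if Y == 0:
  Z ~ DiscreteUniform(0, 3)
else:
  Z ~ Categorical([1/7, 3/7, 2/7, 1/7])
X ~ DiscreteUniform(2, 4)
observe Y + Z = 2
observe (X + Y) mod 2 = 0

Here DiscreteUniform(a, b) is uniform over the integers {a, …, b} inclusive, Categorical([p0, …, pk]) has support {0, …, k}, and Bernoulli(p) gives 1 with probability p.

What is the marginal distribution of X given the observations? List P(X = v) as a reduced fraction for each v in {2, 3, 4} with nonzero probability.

Enumerate traces; 5 have nonzero weight after conditioning:
  (Y=0, Z=2, X=2) weight 1/84
  (Y=0, Z=2, X=4) weight 1/84
  (Y=1, Z=1, X=3) weight 2/49
  (Y=2, Z=0, X=2) weight 4/147
  (Y=2, Z=0, X=4) weight 4/147
Group by X:
  weight(X=2) = 23/588
  weight(X=3) = 2/49
  weight(X=4) = 23/588
Total weight = 23/588 + 2/49 + 23/588 = 5/42
P(X=2 | obs) = 23/588 / 5/42 = 23/70
P(X=3 | obs) = 2/49 / 5/42 = 12/35
P(X=4 | obs) = 23/588 / 5/42 = 23/70

P(X=2) = 23/70, P(X=3) = 12/35, P(X=4) = 23/70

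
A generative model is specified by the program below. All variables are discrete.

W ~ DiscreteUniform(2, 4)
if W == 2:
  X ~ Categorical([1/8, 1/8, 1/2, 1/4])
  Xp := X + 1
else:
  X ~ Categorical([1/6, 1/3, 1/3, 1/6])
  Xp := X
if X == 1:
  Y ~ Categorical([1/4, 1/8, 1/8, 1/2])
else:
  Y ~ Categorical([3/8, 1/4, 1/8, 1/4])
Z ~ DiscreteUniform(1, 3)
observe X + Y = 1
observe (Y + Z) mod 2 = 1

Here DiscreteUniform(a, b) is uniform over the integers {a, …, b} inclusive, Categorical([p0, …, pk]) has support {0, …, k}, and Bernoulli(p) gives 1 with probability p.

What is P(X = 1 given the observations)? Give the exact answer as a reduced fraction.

Enumerate traces; 9 have nonzero weight after conditioning:
  (W=2, X=0, Y=1, Z=2) weight 1/288
  (W=2, X=1, Y=0, Z=1) weight 1/288
  (W=2, X=1, Y=0, Z=3) weight 1/288
  (W=3, X=0, Y=1, Z=2) weight 1/216
  (W=3, X=1, Y=0, Z=1) weight 1/108
  (W=3, X=1, Y=0, Z=3) weight 1/108
  (W=4, X=0, Y=1, Z=2) weight 1/216
  (W=4, X=1, Y=0, Z=1) weight 1/108
  … 1 more
Group by X:
  weight(X=0) = 11/864
  weight(X=1) = 19/432
Total weight = 11/864 + 19/432 = 49/864
P(X=0 | obs) = 11/864 / 49/864 = 11/49
P(X=1 | obs) = 19/432 / 49/864 = 38/49

P(X = 1 | obs) = 38/49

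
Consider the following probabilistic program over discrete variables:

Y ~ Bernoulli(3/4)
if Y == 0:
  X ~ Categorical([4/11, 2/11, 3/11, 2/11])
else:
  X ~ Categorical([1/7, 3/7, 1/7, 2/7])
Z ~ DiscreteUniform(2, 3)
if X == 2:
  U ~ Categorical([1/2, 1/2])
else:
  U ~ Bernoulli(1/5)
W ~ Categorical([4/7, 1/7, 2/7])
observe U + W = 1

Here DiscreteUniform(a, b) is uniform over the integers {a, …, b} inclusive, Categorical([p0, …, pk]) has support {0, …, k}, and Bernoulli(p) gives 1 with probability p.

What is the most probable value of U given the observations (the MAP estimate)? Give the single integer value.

Enumerate traces; 32 have nonzero weight after conditioning:
  (Y=0, X=0, Z=2, U=0, W=1) weight 2/385
  (Y=0, X=0, Z=2, U=1, W=0) weight 2/385
  (Y=0, X=0, Z=3, U=0, W=1) weight 2/385
  (Y=0, X=0, Z=3, U=1, W=0) weight 2/385
  (Y=0, X=1, Z=2, U=0, W=1) weight 1/385
  (Y=0, X=1, Z=2, U=1, W=0) weight 1/385
  (Y=0, X=1, Z=3, U=0, W=1) weight 1/385
  (Y=0, X=1, Z=3, U=1, W=0) weight 1/385
  … 24 more
Group by U:
  weight(U=0) = 1151/10780
  weight(U=1) = 389/2695
Total weight = 1151/10780 + 389/2695 = 2707/10780
P(U=0 | obs) = 1151/10780 / 2707/10780 = 1151/2707
P(U=1 | obs) = 389/2695 / 2707/10780 = 1556/2707
argmax = 1

argmax_v P(U = v | obs) = 1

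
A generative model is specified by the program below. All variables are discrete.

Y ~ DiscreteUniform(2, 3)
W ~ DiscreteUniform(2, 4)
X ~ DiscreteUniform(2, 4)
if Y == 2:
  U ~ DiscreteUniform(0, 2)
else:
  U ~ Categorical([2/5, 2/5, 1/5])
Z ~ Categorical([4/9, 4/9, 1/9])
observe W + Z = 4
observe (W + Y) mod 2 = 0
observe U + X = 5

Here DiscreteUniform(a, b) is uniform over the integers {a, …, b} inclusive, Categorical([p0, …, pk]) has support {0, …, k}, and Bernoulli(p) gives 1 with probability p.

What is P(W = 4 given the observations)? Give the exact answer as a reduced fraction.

P(W = 4 | obs) = 20/43

Enumerate traces; 6 have nonzero weight after conditioning:
  (Y=2, W=2, X=3, U=2, Z=2) weight 1/486
  (Y=2, W=2, X=4, U=1, Z=2) weight 1/486
  (Y=2, W=4, X=3, U=2, Z=0) weight 2/243
  (Y=2, W=4, X=4, U=1, Z=0) weight 2/243
  (Y=3, W=3, X=3, U=2, Z=1) weight 2/405
  (Y=3, W=3, X=4, U=1, Z=1) weight 4/405
Group by W:
  weight(W=2) = 1/243
  weight(W=3) = 2/135
  weight(W=4) = 4/243
Total weight = 1/243 + 2/135 + 4/243 = 43/1215
P(W=2 | obs) = 1/243 / 43/1215 = 5/43
P(W=3 | obs) = 2/135 / 43/1215 = 18/43
P(W=4 | obs) = 4/243 / 43/1215 = 20/43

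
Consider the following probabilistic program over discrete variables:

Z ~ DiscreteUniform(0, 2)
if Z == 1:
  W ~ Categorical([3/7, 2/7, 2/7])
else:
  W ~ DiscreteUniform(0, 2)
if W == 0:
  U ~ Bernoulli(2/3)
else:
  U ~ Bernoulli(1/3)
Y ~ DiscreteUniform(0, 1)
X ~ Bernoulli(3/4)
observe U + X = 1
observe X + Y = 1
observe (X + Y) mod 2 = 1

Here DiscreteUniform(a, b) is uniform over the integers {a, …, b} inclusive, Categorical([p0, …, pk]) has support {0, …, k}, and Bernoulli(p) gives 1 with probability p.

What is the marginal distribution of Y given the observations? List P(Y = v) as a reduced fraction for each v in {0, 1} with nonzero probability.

Enumerate traces; 18 have nonzero weight after conditioning:
  (Z=0, W=0, U=0, Y=0, X=1) weight 1/72
  (Z=0, W=0, U=1, Y=1, X=0) weight 1/108
  (Z=0, W=1, U=0, Y=0, X=1) weight 1/36
  (Z=0, W=1, U=1, Y=1, X=0) weight 1/216
  (Z=0, W=2, U=0, Y=0, X=1) weight 1/36
  (Z=0, W=2, U=1, Y=1, X=0) weight 1/216
  (Z=1, W=0, U=0, Y=0, X=1) weight 1/56
  (Z=1, W=0, U=1, Y=1, X=0) weight 1/84
  … 10 more
Group by Y:
  weight(Y=0) = 103/504
  weight(Y=1) = 43/756
Total weight = 103/504 + 43/756 = 395/1512
P(Y=0 | obs) = 103/504 / 395/1512 = 309/395
P(Y=1 | obs) = 43/756 / 395/1512 = 86/395

P(Y=0) = 309/395, P(Y=1) = 86/395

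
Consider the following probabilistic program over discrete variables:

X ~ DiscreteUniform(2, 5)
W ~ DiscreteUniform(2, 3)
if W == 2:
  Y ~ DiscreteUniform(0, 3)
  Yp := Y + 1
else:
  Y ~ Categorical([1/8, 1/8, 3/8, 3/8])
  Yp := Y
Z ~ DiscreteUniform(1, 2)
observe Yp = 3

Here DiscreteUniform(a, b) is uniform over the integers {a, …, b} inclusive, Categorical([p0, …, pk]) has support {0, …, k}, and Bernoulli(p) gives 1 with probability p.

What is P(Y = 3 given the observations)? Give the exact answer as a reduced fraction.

Enumerate traces; 16 have nonzero weight after conditioning:
  (X=2, W=2, Y=2, Z=1) weight 1/64
  (X=2, W=2, Y=2, Z=2) weight 1/64
  (X=2, W=3, Y=3, Z=1) weight 3/128
  (X=2, W=3, Y=3, Z=2) weight 3/128
  (X=3, W=2, Y=2, Z=1) weight 1/64
  (X=3, W=2, Y=2, Z=2) weight 1/64
  (X=3, W=3, Y=3, Z=1) weight 3/128
  (X=3, W=3, Y=3, Z=2) weight 3/128
  … 8 more
Group by Y:
  weight(Y=2) = 1/8
  weight(Y=3) = 3/16
Total weight = 1/8 + 3/16 = 5/16
P(Y=2 | obs) = 1/8 / 5/16 = 2/5
P(Y=3 | obs) = 3/16 / 5/16 = 3/5

P(Y = 3 | obs) = 3/5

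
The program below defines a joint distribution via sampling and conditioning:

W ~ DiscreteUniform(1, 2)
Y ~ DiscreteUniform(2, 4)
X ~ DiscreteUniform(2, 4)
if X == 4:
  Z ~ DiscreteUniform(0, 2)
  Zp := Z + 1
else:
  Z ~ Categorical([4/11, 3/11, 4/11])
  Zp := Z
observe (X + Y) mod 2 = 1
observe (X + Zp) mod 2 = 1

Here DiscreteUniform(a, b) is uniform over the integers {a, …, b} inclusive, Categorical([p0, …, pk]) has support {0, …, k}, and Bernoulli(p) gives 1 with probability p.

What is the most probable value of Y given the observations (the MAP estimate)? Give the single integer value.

Enumerate traces; 14 have nonzero weight after conditioning:
  (W=1, Y=2, X=3, Z=0) weight 2/99
  (W=1, Y=2, X=3, Z=2) weight 2/99
  (W=1, Y=3, X=2, Z=1) weight 1/66
  (W=1, Y=3, X=4, Z=0) weight 1/54
  (W=1, Y=3, X=4, Z=2) weight 1/54
  (W=1, Y=4, X=3, Z=0) weight 2/99
  (W=1, Y=4, X=3, Z=2) weight 2/99
  (W=2, Y=2, X=3, Z=0) weight 2/99
  … 6 more
Group by Y:
  weight(Y=2) = 8/99
  weight(Y=3) = 31/297
  weight(Y=4) = 8/99
Total weight = 8/99 + 31/297 + 8/99 = 79/297
P(Y=2 | obs) = 8/99 / 79/297 = 24/79
P(Y=3 | obs) = 31/297 / 79/297 = 31/79
P(Y=4 | obs) = 8/99 / 79/297 = 24/79
argmax = 3

argmax_v P(Y = v | obs) = 3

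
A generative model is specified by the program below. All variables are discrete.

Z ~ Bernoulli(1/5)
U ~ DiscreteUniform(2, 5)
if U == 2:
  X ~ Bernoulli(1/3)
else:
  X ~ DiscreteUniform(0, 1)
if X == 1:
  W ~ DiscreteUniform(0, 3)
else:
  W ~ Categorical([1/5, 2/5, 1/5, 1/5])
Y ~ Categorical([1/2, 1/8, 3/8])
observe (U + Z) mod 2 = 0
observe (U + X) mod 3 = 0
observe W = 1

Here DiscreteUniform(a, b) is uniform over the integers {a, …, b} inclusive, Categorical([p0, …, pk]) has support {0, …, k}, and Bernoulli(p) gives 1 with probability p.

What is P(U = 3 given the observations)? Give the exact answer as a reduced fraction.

Enumerate traces; 9 have nonzero weight after conditioning:
  (Z=0, U=2, X=1, W=1, Y=0) weight 1/120
  (Z=0, U=2, X=1, W=1, Y=1) weight 1/480
  (Z=0, U=2, X=1, W=1, Y=2) weight 1/160
  (Z=1, U=3, X=0, W=1, Y=0) weight 1/200
  (Z=1, U=3, X=0, W=1, Y=1) weight 1/800
  (Z=1, U=3, X=0, W=1, Y=2) weight 3/800
  (Z=1, U=5, X=1, W=1, Y=0) weight 1/320
  (Z=1, U=5, X=1, W=1, Y=1) weight 1/1280
  … 1 more
Group by U:
  weight(U=2) = 1/60
  weight(U=3) = 1/100
  weight(U=5) = 1/160
Total weight = 1/60 + 1/100 + 1/160 = 79/2400
P(U=2 | obs) = 1/60 / 79/2400 = 40/79
P(U=3 | obs) = 1/100 / 79/2400 = 24/79
P(U=5 | obs) = 1/160 / 79/2400 = 15/79

P(U = 3 | obs) = 24/79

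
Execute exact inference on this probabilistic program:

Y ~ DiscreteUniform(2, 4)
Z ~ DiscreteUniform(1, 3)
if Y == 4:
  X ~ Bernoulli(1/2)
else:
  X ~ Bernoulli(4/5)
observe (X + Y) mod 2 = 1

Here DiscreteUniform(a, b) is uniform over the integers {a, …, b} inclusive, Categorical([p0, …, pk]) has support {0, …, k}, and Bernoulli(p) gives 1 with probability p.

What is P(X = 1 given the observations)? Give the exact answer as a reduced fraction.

P(X = 1 | obs) = 13/15

Enumerate traces; 9 have nonzero weight after conditioning:
  (Y=2, Z=1, X=1) weight 4/45
  (Y=2, Z=2, X=1) weight 4/45
  (Y=2, Z=3, X=1) weight 4/45
  (Y=3, Z=1, X=0) weight 1/45
  (Y=3, Z=2, X=0) weight 1/45
  (Y=3, Z=3, X=0) weight 1/45
  (Y=4, Z=1, X=1) weight 1/18
  (Y=4, Z=2, X=1) weight 1/18
  … 1 more
Group by X:
  weight(X=0) = 1/15
  weight(X=1) = 13/30
Total weight = 1/15 + 13/30 = 1/2
P(X=0 | obs) = 1/15 / 1/2 = 2/15
P(X=1 | obs) = 13/30 / 1/2 = 13/15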